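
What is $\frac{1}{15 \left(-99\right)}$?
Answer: $- \frac{1}{1485} \approx -0.0006734$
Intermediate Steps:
$\frac{1}{15 \left(-99\right)} = \frac{1}{-1485} = - \frac{1}{1485}$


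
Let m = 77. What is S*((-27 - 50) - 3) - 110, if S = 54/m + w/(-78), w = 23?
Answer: -427970/3003 ≈ -142.51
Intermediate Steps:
S = 2441/6006 (S = 54/77 + 23/(-78) = 54*(1/77) + 23*(-1/78) = 54/77 - 23/78 = 2441/6006 ≈ 0.40643)
S*((-27 - 50) - 3) - 110 = 2441*((-27 - 50) - 3)/6006 - 110 = 2441*(-77 - 3)/6006 - 110 = (2441/6006)*(-80) - 110 = -97640/3003 - 110 = -427970/3003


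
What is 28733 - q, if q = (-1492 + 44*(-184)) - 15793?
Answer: 54114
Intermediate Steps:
q = -25381 (q = (-1492 - 8096) - 15793 = -9588 - 15793 = -25381)
28733 - q = 28733 - 1*(-25381) = 28733 + 25381 = 54114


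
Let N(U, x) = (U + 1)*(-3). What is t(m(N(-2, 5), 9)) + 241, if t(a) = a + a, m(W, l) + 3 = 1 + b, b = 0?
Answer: 237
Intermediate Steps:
N(U, x) = -3 - 3*U (N(U, x) = (1 + U)*(-3) = -3 - 3*U)
m(W, l) = -2 (m(W, l) = -3 + (1 + 0) = -3 + 1 = -2)
t(a) = 2*a
t(m(N(-2, 5), 9)) + 241 = 2*(-2) + 241 = -4 + 241 = 237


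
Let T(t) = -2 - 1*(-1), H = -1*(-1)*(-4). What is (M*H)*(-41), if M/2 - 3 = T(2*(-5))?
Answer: 656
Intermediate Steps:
H = -4 (H = 1*(-4) = -4)
T(t) = -1 (T(t) = -2 + 1 = -1)
M = 4 (M = 6 + 2*(-1) = 6 - 2 = 4)
(M*H)*(-41) = (4*(-4))*(-41) = -16*(-41) = 656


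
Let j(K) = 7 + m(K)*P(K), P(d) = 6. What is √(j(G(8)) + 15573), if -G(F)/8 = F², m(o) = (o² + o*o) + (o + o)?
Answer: 2*√788791 ≈ 1776.3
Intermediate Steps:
m(o) = 2*o + 2*o² (m(o) = (o² + o²) + 2*o = 2*o² + 2*o = 2*o + 2*o²)
G(F) = -8*F²
j(K) = 7 + 12*K*(1 + K) (j(K) = 7 + (2*K*(1 + K))*6 = 7 + 12*K*(1 + K))
√(j(G(8)) + 15573) = √((7 + 12*(-8*8²)*(1 - 8*8²)) + 15573) = √((7 + 12*(-8*64)*(1 - 8*64)) + 15573) = √((7 + 12*(-512)*(1 - 512)) + 15573) = √((7 + 12*(-512)*(-511)) + 15573) = √((7 + 3139584) + 15573) = √(3139591 + 15573) = √3155164 = 2*√788791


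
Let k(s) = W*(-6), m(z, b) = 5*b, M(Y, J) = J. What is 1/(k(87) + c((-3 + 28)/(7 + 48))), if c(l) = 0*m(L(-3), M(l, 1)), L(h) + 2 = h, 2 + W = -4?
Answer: 1/36 ≈ 0.027778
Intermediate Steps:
W = -6 (W = -2 - 4 = -6)
L(h) = -2 + h
k(s) = 36 (k(s) = -6*(-6) = 36)
c(l) = 0 (c(l) = 0*(5*1) = 0*5 = 0)
1/(k(87) + c((-3 + 28)/(7 + 48))) = 1/(36 + 0) = 1/36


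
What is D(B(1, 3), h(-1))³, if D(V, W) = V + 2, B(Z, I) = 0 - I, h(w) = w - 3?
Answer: -1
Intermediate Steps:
h(w) = -3 + w
B(Z, I) = -I
D(V, W) = 2 + V
D(B(1, 3), h(-1))³ = (2 - 1*3)³ = (2 - 3)³ = (-1)³ = -1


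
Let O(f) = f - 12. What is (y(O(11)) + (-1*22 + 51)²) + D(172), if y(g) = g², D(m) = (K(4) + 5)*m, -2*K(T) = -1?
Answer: 1788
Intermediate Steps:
O(f) = -12 + f
K(T) = ½ (K(T) = -½*(-1) = ½)
D(m) = 11*m/2 (D(m) = (½ + 5)*m = 11*m/2)
(y(O(11)) + (-1*22 + 51)²) + D(172) = ((-12 + 11)² + (-1*22 + 51)²) + (11/2)*172 = ((-1)² + (-22 + 51)²) + 946 = (1 + 29²) + 946 = (1 + 841) + 946 = 842 + 946 = 1788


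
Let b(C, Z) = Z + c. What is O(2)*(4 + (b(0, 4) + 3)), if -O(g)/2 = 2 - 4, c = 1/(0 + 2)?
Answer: 46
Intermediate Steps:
c = ½ (c = 1/2 = ½ ≈ 0.50000)
O(g) = 4 (O(g) = -2*(2 - 4) = -2*(-2) = 4)
b(C, Z) = ½ + Z (b(C, Z) = Z + ½ = ½ + Z)
O(2)*(4 + (b(0, 4) + 3)) = 4*(4 + ((½ + 4) + 3)) = 4*(4 + (9/2 + 3)) = 4*(4 + 15/2) = 4*(23/2) = 46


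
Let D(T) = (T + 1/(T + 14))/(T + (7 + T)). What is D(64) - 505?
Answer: -5312657/10530 ≈ -504.53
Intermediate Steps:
D(T) = (T + 1/(14 + T))/(7 + 2*T)
D(64) - 505 = (1 + 64**2 + 14*64)/(98 + 2*64**2 + 35*64) - 505 = (1 + 4096 + 896)/(98 + 2*4096 + 2240) - 505 = 4993/(98 + 8192 + 2240) - 505 = 4993/10530 - 505 = -5312657/10530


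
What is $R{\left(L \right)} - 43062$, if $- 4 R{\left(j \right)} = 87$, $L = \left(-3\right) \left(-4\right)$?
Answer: $- \frac{172335}{4} \approx -43084.0$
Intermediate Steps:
$L = 12$
$R{\left(j \right)} = - \frac{87}{4}$ ($R{\left(j \right)} = \left(- \frac{1}{4}\right) 87 = - \frac{87}{4}$)
$R{\left(L \right)} - 43062 = - \frac{87}{4} - 43062 = - \frac{172335}{4}$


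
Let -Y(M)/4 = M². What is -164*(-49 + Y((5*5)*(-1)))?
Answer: 418036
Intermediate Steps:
Y(M) = -4*M²
-164*(-49 + Y((5*5)*(-1))) = -164*(-49 - 4*((5*5)*(-1))²) = -164*(-49 - 4*(25*(-1))²) = -164*(-49 - 4*(-25)²) = -164*(-49 - 4*625) = -164*(-49 - 2500) = -164*(-2549) = 418036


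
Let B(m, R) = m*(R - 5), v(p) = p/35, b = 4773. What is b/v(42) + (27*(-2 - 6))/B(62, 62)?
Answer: 4685423/1178 ≈ 3977.4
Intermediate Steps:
v(p) = p/35 (v(p) = p*(1/35) = p/35)
B(m, R) = m*(-5 + R)
b/v(42) + (27*(-2 - 6))/B(62, 62) = 4773/(((1/35)*42)) + (27*(-2 - 6))/((62*(-5 + 62))) = 4773/(6/5) + (27*(-8))/((62*57)) = 4773*(5/6) - 216/3534 = 7955/2 - 216*1/3534 = 7955/2 - 36/589 = 4685423/1178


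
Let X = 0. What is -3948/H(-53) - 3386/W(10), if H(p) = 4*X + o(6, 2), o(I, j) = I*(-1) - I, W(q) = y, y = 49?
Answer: 12735/49 ≈ 259.90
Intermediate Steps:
W(q) = 49
o(I, j) = -2*I (o(I, j) = -I - I = -2*I)
H(p) = -12 (H(p) = 4*0 - 2*6 = 0 - 12 = -12)
-3948/H(-53) - 3386/W(10) = -3948/(-12) - 3386/49 = -3948*(-1/12) - 3386*1/49 = 329 - 3386/49 = 12735/49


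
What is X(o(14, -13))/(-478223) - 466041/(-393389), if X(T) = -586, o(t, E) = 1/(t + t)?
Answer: 223102051097/188127667747 ≈ 1.1859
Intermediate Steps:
o(t, E) = 1/(2*t)
X(o(14, -13))/(-478223) - 466041/(-393389) = -586/(-478223) - 466041/(-393389) = -586*(-1/478223) - 466041*(-1/393389) = 586/478223 + 466041/393389 = 223102051097/188127667747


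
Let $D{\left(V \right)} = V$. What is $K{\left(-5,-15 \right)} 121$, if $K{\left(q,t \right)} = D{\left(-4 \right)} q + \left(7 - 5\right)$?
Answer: $2662$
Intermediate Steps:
$K{\left(q,t \right)} = 2 - 4 q$ ($K{\left(q,t \right)} = - 4 q + \left(7 - 5\right) = - 4 q + 2 = 2 - 4 q$)
$K{\left(-5,-15 \right)} 121 = \left(2 - -20\right) 121 = \left(2 + 20\right) 121 = 22 \cdot 121 = 2662$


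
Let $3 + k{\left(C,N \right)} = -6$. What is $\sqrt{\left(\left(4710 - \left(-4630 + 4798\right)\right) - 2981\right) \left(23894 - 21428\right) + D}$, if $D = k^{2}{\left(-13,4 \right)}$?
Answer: $3 \sqrt{427723} \approx 1962.0$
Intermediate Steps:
$k{\left(C,N \right)} = -9$ ($k{\left(C,N \right)} = -3 - 6 = -9$)
$D = 81$ ($D = \left(-9\right)^{2} = 81$)
$\sqrt{\left(\left(4710 - \left(-4630 + 4798\right)\right) - 2981\right) \left(23894 - 21428\right) + D} = \sqrt{\left(\left(4710 - \left(-4630 + 4798\right)\right) - 2981\right) \left(23894 - 21428\right) + 81} = \sqrt{\left(\left(4710 - 168\right) - 2981\right) 2466 + 81} = \sqrt{\left(4542 - 2981\right) 2466 + 81} = \sqrt{1561 \cdot 2466 + 81} = \sqrt{3849426 + 81} = \sqrt{3849507} = 3 \sqrt{427723}$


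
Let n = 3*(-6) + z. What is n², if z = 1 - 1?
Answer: 324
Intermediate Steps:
z = 0
n = -18 (n = 3*(-6) + 0 = -18 + 0 = -18)
n² = (-18)² = 324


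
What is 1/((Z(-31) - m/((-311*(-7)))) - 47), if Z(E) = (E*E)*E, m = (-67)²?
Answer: -2177/64961815 ≈ -3.3512e-5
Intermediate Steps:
m = 4489
Z(E) = E³ (Z(E) = E²*E = E³)
1/((Z(-31) - m/((-311*(-7)))) - 47) = 1/(((-31)³ - 4489/((-311*(-7)))) - 47) = 1/((-29791 - 4489/2177) - 47) = 1/(-64859496/2177 - 47) = 1/(-64961815/2177) = -2177/64961815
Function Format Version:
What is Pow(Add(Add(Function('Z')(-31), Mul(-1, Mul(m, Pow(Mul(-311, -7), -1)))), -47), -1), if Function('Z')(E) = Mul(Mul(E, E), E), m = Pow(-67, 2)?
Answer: Rational(-2177, 64961815) ≈ -3.3512e-5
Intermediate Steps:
m = 4489
Function('Z')(E) = Pow(E, 3) (Function('Z')(E) = Mul(Pow(E, 2), E) = Pow(E, 3))
Pow(Add(Add(Function('Z')(-31), Mul(-1, Mul(m, Pow(Mul(-311, -7), -1)))), -47), -1) = Pow(Add(Add(Pow(-31, 3), Mul(-1, Mul(4489, Pow(Mul(-311, -7), -1)))), -47), -1) = Pow(Add(Add(-29791, Mul(-1, Mul(4489, Pow(2177, -1)))), -47), -1) = Pow(Add(Add(-29791, Mul(-1, Mul(4489, Rational(1, 2177)))), -47), -1) = Pow(Add(Add(-29791, Mul(-1, Rational(4489, 2177))), -47), -1) = Pow(Add(Add(-29791, Rational(-4489, 2177)), -47), -1) = Pow(Add(Rational(-64859496, 2177), -47), -1) = Pow(Rational(-64961815, 2177), -1) = Rational(-2177, 64961815)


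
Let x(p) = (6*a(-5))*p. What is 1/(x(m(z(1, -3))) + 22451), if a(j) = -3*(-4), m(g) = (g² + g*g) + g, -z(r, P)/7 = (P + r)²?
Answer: 1/133331 ≈ 7.5001e-6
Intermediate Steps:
z(r, P) = -7*(P + r)²
m(g) = g + 2*g² (m(g) = (g² + g²) + g = 2*g² + g = g + 2*g²)
a(j) = 12
x(p) = 72*p (x(p) = (6*12)*p = 72*p)
1/(x(m(z(1, -3))) + 22451) = 1/(72*((-7*(-3 + 1)²)*(1 + 2*(-7*(-3 + 1)²))) + 22451) = 1/(72*((-7*(-2)²)*(1 + 2*(-7*(-2)²))) + 22451) = 1/(72*((-7*4)*(1 + 2*(-7*4))) + 22451) = 1/(72*(-28*(1 + 2*(-28))) + 22451) = 1/(72*(-28*(1 - 56)) + 22451) = 1/(72*(-28*(-55)) + 22451) = 1/(72*1540 + 22451) = 1/(110880 + 22451) = 1/133331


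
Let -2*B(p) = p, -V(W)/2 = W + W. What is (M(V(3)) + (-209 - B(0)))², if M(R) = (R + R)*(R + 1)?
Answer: 3025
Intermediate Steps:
V(W) = -4*W (V(W) = -2*(W + W) = -4*W)
M(R) = 2*R*(1 + R) (M(R) = (2*R)*(1 + R) = 2*R*(1 + R))
B(p) = -p/2
(M(V(3)) + (-209 - B(0)))² = (2*(-4*3)*(1 - 4*3) + (-209 - (-1)*0/2))² = (2*(-12)*(1 - 12) + (-209 - 1*0))² = (2*(-12)*(-11) + (-209 + 0))² = (264 - 209)² = 55² = 3025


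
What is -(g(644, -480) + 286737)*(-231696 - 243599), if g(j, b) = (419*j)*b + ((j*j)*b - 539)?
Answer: -156043322916790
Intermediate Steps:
g(j, b) = -539 + b*j² + 419*b*j (g(j, b) = 419*b*j + (j²*b - 539) = 419*b*j + (b*j² - 539) = 419*b*j + (-539 + b*j²) = -539 + b*j² + 419*b*j)
-(g(644, -480) + 286737)*(-231696 - 243599) = -((-539 - 480*644² + 419*(-480)*644) + 286737)*(-231696 - 243599) = -((-539 - 480*414736 - 129521280) + 286737)*(-475295) = -((-539 - 199073280 - 129521280) + 286737)*(-475295) = -(-328595099 + 286737)*(-475295) = -(-328308362)*(-475295) = -1*156043322916790 = -156043322916790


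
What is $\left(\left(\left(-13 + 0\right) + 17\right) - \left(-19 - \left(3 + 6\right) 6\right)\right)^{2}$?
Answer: $5929$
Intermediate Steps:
$\left(\left(\left(-13 + 0\right) + 17\right) - \left(-19 - \left(3 + 6\right) 6\right)\right)^{2} = \left(\left(-13 + 17\right) + \left(9 \cdot 6 + 19\right)\right)^{2} = \left(4 + \left(54 + 19\right)\right)^{2} = \left(4 + 73\right)^{2} = 77^{2} = 5929$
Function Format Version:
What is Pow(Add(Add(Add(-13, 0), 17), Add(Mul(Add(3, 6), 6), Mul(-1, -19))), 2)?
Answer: 5929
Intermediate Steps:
Pow(Add(Add(Add(-13, 0), 17), Add(Mul(Add(3, 6), 6), Mul(-1, -19))), 2) = Pow(Add(Add(-13, 17), Add(Mul(9, 6), 19)), 2) = Pow(Add(4, Add(54, 19)), 2) = Pow(Add(4, 73), 2) = Pow(77, 2) = 5929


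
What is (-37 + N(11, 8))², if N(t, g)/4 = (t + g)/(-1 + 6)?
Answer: 11881/25 ≈ 475.24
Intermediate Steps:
N(t, g) = 4*g/5 + 4*t/5 (N(t, g) = 4*((t + g)/(-1 + 6)) = 4*((g + t)/5) = 4*((g + t)*(⅕)) = 4*(g/5 + t/5) = 4*g/5 + 4*t/5)
(-37 + N(11, 8))² = (-37 + ((⅘)*8 + (⅘)*11))² = (-37 + (32/5 + 44/5))² = (-37 + 76/5)² = (-109/5)² = 11881/25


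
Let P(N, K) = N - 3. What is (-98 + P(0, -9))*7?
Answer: -707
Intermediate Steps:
P(N, K) = -3 + N
(-98 + P(0, -9))*7 = (-98 + (-3 + 0))*7 = (-98 - 3)*7 = -101*7 = -707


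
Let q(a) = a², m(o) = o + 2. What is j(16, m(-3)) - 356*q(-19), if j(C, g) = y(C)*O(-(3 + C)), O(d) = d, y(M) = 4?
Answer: -128592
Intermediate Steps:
m(o) = 2 + o
j(C, g) = -12 - 4*C (j(C, g) = 4*(-(3 + C)) = 4*(-3 - C) = -12 - 4*C)
j(16, m(-3)) - 356*q(-19) = (-12 - 4*16) - 356*(-19)² = (-12 - 64) - 356*361 = -76 - 128516 = -128592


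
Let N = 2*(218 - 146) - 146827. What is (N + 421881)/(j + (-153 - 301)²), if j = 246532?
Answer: 19657/32332 ≈ 0.60797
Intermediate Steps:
N = -146683 (N = 2*72 - 146827 = 144 - 146827 = -146683)
(N + 421881)/(j + (-153 - 301)²) = (-146683 + 421881)/(246532 + (-153 - 301)²) = 275198/(246532 + (-454)²) = 275198/(246532 + 206116) = 275198/452648 = 275198*(1/452648) = 19657/32332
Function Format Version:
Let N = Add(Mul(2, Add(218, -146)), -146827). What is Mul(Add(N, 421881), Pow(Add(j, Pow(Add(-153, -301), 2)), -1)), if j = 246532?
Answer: Rational(19657, 32332) ≈ 0.60797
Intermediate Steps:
N = -146683 (N = Add(Mul(2, 72), -146827) = Add(144, -146827) = -146683)
Mul(Add(N, 421881), Pow(Add(j, Pow(Add(-153, -301), 2)), -1)) = Mul(Add(-146683, 421881), Pow(Add(246532, Pow(Add(-153, -301), 2)), -1)) = Mul(275198, Pow(Add(246532, Pow(-454, 2)), -1)) = Mul(275198, Pow(Add(246532, 206116), -1)) = Mul(275198, Pow(452648, -1)) = Mul(275198, Rational(1, 452648)) = Rational(19657, 32332)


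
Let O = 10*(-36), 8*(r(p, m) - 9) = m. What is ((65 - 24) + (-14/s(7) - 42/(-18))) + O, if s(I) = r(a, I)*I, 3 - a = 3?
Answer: -75098/237 ≈ -316.87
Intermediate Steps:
a = 0 (a = 3 - 1*3 = 3 - 3 = 0)
r(p, m) = 9 + m/8
O = -360
s(I) = I*(9 + I/8) (s(I) = (9 + I/8)*I = I*(9 + I/8))
((65 - 24) + (-14/s(7) - 42/(-18))) + O = ((65 - 24) + (-14*8/(7*(72 + 7)) - 42/(-18))) - 360 = (41 + (-14/((⅛)*7*79) - 42*(-1/18))) - 360 = (41 + (-14/553/8 + 7/3)) - 360 = (41 + (-14*8/553 + 7/3)) - 360 = (41 + (-16/79 + 7/3)) - 360 = (41 + 505/237) - 360 = 10222/237 - 360 = -75098/237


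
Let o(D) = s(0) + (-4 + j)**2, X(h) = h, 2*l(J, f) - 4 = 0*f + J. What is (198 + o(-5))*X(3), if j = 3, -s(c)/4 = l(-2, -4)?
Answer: 585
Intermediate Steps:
l(J, f) = 2 + J/2 (l(J, f) = 2 + (0*f + J)/2 = 2 + (0 + J)/2 = 2 + J/2)
s(c) = -4 (s(c) = -4*(2 + (1/2)*(-2)) = -4*(2 - 1) = -4*1 = -4)
o(D) = -3 (o(D) = -4 + (-4 + 3)**2 = -4 + (-1)**2 = -4 + 1 = -3)
(198 + o(-5))*X(3) = (198 - 3)*3 = 195*3 = 585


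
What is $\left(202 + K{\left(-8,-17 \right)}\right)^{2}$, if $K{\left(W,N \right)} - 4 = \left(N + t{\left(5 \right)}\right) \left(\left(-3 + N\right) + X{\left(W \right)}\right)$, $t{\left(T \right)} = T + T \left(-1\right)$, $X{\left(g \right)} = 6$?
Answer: $197136$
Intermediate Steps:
$t{\left(T \right)} = 0$ ($t{\left(T \right)} = T - T = 0$)
$K{\left(W,N \right)} = 4 + N \left(3 + N\right)$ ($K{\left(W,N \right)} = 4 + \left(N + 0\right) \left(\left(-3 + N\right) + 6\right) = 4 + N \left(3 + N\right)$)
$\left(202 + K{\left(-8,-17 \right)}\right)^{2} = \left(202 + \left(4 + \left(-17\right)^{2} + 3 \left(-17\right)\right)\right)^{2} = \left(202 + \left(4 + 289 - 51\right)\right)^{2} = \left(202 + 242\right)^{2} = 444^{2} = 197136$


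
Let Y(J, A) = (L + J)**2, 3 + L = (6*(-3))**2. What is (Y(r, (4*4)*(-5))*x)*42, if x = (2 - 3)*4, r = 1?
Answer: -17418912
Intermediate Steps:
L = 321 (L = -3 + (6*(-3))**2 = -3 + (-18)**2 = -3 + 324 = 321)
x = -4 (x = -1*4 = -4)
Y(J, A) = (321 + J)**2
(Y(r, (4*4)*(-5))*x)*42 = ((321 + 1)**2*(-4))*42 = (322**2*(-4))*42 = (103684*(-4))*42 = -414736*42 = -17418912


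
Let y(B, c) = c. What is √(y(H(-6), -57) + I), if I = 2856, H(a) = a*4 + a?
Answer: 3*√311 ≈ 52.906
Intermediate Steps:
H(a) = 5*a (H(a) = 4*a + a = 5*a)
√(y(H(-6), -57) + I) = √(-57 + 2856) = √2799 = 3*√311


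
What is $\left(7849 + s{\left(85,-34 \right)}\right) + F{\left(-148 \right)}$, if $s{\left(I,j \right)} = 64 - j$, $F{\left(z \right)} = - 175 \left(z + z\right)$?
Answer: $59747$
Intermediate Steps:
$F{\left(z \right)} = - 350 z$ ($F{\left(z \right)} = - 175 \cdot 2 z = - 350 z$)
$\left(7849 + s{\left(85,-34 \right)}\right) + F{\left(-148 \right)} = \left(7849 + \left(64 - -34\right)\right) - -51800 = \left(7849 + \left(64 + 34\right)\right) + 51800 = \left(7849 + 98\right) + 51800 = 7947 + 51800 = 59747$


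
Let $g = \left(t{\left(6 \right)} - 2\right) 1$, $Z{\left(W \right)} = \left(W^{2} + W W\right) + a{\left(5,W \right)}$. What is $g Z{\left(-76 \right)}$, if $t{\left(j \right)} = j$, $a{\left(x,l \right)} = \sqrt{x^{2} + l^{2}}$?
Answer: $46208 + 4 \sqrt{5801} \approx 46513.0$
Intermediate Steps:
$a{\left(x,l \right)} = \sqrt{l^{2} + x^{2}}$
$Z{\left(W \right)} = \sqrt{25 + W^{2}} + 2 W^{2}$ ($Z{\left(W \right)} = \left(W^{2} + W W\right) + \sqrt{W^{2} + 5^{2}} = \left(W^{2} + W^{2}\right) + \sqrt{W^{2} + 25} = 2 W^{2} + \sqrt{25 + W^{2}} = \sqrt{25 + W^{2}} + 2 W^{2}$)
$g = 4$ ($g = \left(6 - 2\right) 1 = 4 \cdot 1 = 4$)
$g Z{\left(-76 \right)} = 4 \left(\sqrt{25 + \left(-76\right)^{2}} + 2 \left(-76\right)^{2}\right) = 4 \left(\sqrt{25 + 5776} + 2 \cdot 5776\right) = 4 \left(\sqrt{5801} + 11552\right) = 4 \left(11552 + \sqrt{5801}\right) = 46208 + 4 \sqrt{5801}$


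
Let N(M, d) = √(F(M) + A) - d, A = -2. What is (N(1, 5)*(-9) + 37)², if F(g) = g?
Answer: 6643 - 1476*I ≈ 6643.0 - 1476.0*I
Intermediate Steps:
N(M, d) = √(-2 + M) - d (N(M, d) = √(M - 2) - d = √(-2 + M) - d)
(N(1, 5)*(-9) + 37)² = ((√(-2 + 1) - 1*5)*(-9) + 37)² = ((√(-1) - 5)*(-9) + 37)² = ((I - 5)*(-9) + 37)² = ((-5 + I)*(-9) + 37)² = ((45 - 9*I) + 37)² = (82 - 9*I)²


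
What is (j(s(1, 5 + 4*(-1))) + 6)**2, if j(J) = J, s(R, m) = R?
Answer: 49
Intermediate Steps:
(j(s(1, 5 + 4*(-1))) + 6)**2 = (1 + 6)**2 = 7**2 = 49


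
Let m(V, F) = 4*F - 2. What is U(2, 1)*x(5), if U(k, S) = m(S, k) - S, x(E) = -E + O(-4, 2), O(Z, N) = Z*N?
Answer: -65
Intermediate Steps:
O(Z, N) = N*Z
m(V, F) = -2 + 4*F
x(E) = -8 - E (x(E) = -E + 2*(-4) = -E - 8 = -8 - E)
U(k, S) = -2 - S + 4*k (U(k, S) = (-2 + 4*k) - S = -2 - S + 4*k)
U(2, 1)*x(5) = (-2 - 1*1 + 4*2)*(-8 - 1*5) = (-2 - 1 + 8)*(-8 - 5) = 5*(-13) = -65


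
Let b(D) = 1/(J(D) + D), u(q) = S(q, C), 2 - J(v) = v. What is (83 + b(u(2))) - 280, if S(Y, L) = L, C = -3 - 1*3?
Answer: -393/2 ≈ -196.50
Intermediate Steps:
C = -6 (C = -3 - 3 = -6)
J(v) = 2 - v
u(q) = -6
b(D) = ½ (b(D) = 1/((2 - D) + D) = 1/2 = ½)
(83 + b(u(2))) - 280 = (83 + ½) - 280 = 167/2 - 280 = -393/2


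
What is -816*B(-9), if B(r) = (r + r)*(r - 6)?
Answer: -220320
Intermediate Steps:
B(r) = 2*r*(-6 + r) (B(r) = (2*r)*(-6 + r) = 2*r*(-6 + r))
-816*B(-9) = -1632*(-9)*(-6 - 9) = -1632*(-9)*(-15) = -816*270 = -220320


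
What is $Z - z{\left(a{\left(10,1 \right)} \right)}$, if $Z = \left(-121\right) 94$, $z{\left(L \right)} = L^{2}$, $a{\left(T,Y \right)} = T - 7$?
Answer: $-11383$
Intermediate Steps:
$a{\left(T,Y \right)} = -7 + T$
$Z = -11374$
$Z - z{\left(a{\left(10,1 \right)} \right)} = -11374 - \left(-7 + 10\right)^{2} = -11374 - 3^{2} = -11374 - 9 = -11383$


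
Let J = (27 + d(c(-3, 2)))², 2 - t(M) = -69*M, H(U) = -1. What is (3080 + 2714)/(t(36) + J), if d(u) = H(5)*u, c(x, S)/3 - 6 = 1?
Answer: 2897/1261 ≈ 2.2974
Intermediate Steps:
c(x, S) = 21 (c(x, S) = 18 + 3*1 = 18 + 3 = 21)
t(M) = 2 + 69*M (t(M) = 2 - (-69)*M = 2 + 69*M)
d(u) = -u
J = 36 (J = (27 - 1*21)² = (27 - 21)² = 6² = 36)
(3080 + 2714)/(t(36) + J) = (3080 + 2714)/((2 + 69*36) + 36) = 5794/((2 + 2484) + 36) = 5794/(2486 + 36) = 5794/2522 = 5794*(1/2522) = 2897/1261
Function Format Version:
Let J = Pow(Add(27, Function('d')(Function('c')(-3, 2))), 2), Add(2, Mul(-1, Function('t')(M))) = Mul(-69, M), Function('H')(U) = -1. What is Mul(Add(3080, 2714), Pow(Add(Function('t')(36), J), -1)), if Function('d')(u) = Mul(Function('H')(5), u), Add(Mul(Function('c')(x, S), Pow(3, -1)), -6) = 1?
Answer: Rational(2897, 1261) ≈ 2.2974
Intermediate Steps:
Function('c')(x, S) = 21 (Function('c')(x, S) = Add(18, Mul(3, 1)) = Add(18, 3) = 21)
Function('t')(M) = Add(2, Mul(69, M)) (Function('t')(M) = Add(2, Mul(-1, Mul(-69, M))) = Add(2, Mul(69, M)))
Function('d')(u) = Mul(-1, u)
J = 36 (J = Pow(Add(27, Mul(-1, 21)), 2) = Pow(Add(27, -21), 2) = Pow(6, 2) = 36)
Mul(Add(3080, 2714), Pow(Add(Function('t')(36), J), -1)) = Mul(Add(3080, 2714), Pow(Add(Add(2, Mul(69, 36)), 36), -1)) = Mul(5794, Pow(Add(Add(2, 2484), 36), -1)) = Mul(5794, Pow(Add(2486, 36), -1)) = Mul(5794, Pow(2522, -1)) = Mul(5794, Rational(1, 2522)) = Rational(2897, 1261)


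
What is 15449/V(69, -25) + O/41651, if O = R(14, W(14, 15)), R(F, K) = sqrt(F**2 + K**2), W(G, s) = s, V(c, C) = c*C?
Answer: -15449/1725 + sqrt(421)/41651 ≈ -8.9554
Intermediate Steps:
V(c, C) = C*c
O = sqrt(421) (O = sqrt(14**2 + 15**2) = sqrt(196 + 225) = sqrt(421) ≈ 20.518)
15449/V(69, -25) + O/41651 = 15449/((-25*69)) + sqrt(421)/41651 = 15449/(-1725) + sqrt(421)*(1/41651) = 15449*(-1/1725) + sqrt(421)/41651 = -15449/1725 + sqrt(421)/41651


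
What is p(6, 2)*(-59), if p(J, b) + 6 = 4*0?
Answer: 354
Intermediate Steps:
p(J, b) = -6 (p(J, b) = -6 + 4*0 = -6 + 0 = -6)
p(6, 2)*(-59) = -6*(-59) = 354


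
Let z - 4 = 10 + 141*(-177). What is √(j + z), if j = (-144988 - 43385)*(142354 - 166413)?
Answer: 2*√1133010266 ≈ 67321.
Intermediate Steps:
z = -24943 (z = 4 + (10 + 141*(-177)) = 4 + (10 - 24957) = 4 - 24947 = -24943)
j = 4532066007 (j = -188373*(-24059) = 4532066007)
√(j + z) = √(4532066007 - 24943) = √4532041064 = 2*√1133010266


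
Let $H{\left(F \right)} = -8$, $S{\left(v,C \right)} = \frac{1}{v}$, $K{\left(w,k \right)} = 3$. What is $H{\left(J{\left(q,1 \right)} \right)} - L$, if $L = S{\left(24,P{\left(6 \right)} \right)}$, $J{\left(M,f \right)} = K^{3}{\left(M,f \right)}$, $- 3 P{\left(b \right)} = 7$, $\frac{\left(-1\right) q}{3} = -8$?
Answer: $- \frac{193}{24} \approx -8.0417$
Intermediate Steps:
$q = 24$ ($q = \left(-3\right) \left(-8\right) = 24$)
$P{\left(b \right)} = - \frac{7}{3}$ ($P{\left(b \right)} = \left(- \frac{1}{3}\right) 7 = - \frac{7}{3}$)
$J{\left(M,f \right)} = 27$ ($J{\left(M,f \right)} = 3^{3} = 27$)
$L = \frac{1}{24} \approx 0.041667$
$H{\left(J{\left(q,1 \right)} \right)} - L = -8 - \frac{1}{24} = - \frac{193}{24}$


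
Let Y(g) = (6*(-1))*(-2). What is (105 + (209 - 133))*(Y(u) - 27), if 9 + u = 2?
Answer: -2715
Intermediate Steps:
u = -7 (u = -9 + 2 = -7)
Y(g) = 12 (Y(g) = -6*(-2) = 12)
(105 + (209 - 133))*(Y(u) - 27) = (105 + (209 - 133))*(12 - 27) = (105 + 76)*(-15) = 181*(-15) = -2715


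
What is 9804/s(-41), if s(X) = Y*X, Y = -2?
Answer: 4902/41 ≈ 119.56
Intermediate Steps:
s(X) = -2*X
9804/s(-41) = 9804/((-2*(-41))) = 9804/82 = 9804*(1/82) = 4902/41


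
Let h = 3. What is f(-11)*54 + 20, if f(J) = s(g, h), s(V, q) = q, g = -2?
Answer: 182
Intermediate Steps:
f(J) = 3
f(-11)*54 + 20 = 3*54 + 20 = 162 + 20 = 182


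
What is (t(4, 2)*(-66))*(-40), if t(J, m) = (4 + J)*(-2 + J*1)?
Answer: 42240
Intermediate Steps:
t(J, m) = (-2 + J)*(4 + J) (t(J, m) = (4 + J)*(-2 + J) = (-2 + J)*(4 + J))
(t(4, 2)*(-66))*(-40) = ((-8 + 4² + 2*4)*(-66))*(-40) = ((-8 + 16 + 8)*(-66))*(-40) = (16*(-66))*(-40) = -1056*(-40) = 42240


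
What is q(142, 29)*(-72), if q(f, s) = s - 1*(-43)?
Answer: -5184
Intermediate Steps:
q(f, s) = 43 + s (q(f, s) = s + 43 = 43 + s)
q(142, 29)*(-72) = (43 + 29)*(-72) = 72*(-72) = -5184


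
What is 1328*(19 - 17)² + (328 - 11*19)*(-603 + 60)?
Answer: -59305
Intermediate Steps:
1328*(19 - 17)² + (328 - 11*19)*(-603 + 60) = 1328*2² + (328 - 209)*(-543) = 1328*4 + 119*(-543) = 5312 - 64617 = -59305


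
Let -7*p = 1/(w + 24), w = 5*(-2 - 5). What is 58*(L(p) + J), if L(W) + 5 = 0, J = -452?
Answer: -26506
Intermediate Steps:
w = -35 (w = 5*(-7) = -35)
p = 1/77 (p = -1/(7*(-35 + 24)) = -1/7/(-11) = -1/7*(-1/11) = 1/77 ≈ 0.012987)
L(W) = -5 (L(W) = -5 + 0 = -5)
58*(L(p) + J) = 58*(-5 - 452) = 58*(-457) = -26506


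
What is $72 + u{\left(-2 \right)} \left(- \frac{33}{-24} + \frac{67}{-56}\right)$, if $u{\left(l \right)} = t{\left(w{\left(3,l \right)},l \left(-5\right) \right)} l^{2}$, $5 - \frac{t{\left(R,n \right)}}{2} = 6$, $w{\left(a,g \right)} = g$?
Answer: $\frac{494}{7} \approx 70.571$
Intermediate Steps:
$t{\left(R,n \right)} = -2$ ($t{\left(R,n \right)} = 10 - 12 = -2$)
$u{\left(l \right)} = - 2 l^{2}$
$72 + u{\left(-2 \right)} \left(- \frac{33}{-24} + \frac{67}{-56}\right) = 72 + - 2 \left(-2\right)^{2} \left(- \frac{33}{-24} + \frac{67}{-56}\right) = 72 + \left(-2\right) 4 \left(\left(-33\right) \left(- \frac{1}{24}\right) + 67 \left(- \frac{1}{56}\right)\right) = 72 - 8 \left(\frac{11}{8} - \frac{67}{56}\right) = 72 - \frac{10}{7} = \frac{494}{7}$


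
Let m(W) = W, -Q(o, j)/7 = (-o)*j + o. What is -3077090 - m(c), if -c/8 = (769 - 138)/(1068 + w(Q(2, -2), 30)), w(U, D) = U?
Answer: -1578544646/513 ≈ -3.0771e+6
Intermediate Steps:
Q(o, j) = -7*o + 7*j*o (Q(o, j) = -7*((-o)*j + o) = -7*(-j*o + o) = -7*(o - j*o) = -7*o + 7*j*o)
c = -2524/513 (c = -8*(769 - 138)/(1068 + 7*2*(-1 - 2)) = -5048/(1068 + 7*2*(-3)) = -5048/(1068 - 42) = -5048/1026 = -8*631/1026 = -2524/513 ≈ -4.9201)
-3077090 - m(c) = -3077090 - 1*(-2524/513) = -3077090 + 2524/513 = -1578544646/513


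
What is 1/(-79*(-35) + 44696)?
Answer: 1/47461 ≈ 2.1070e-5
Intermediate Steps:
1/(-79*(-35) + 44696) = 1/(2765 + 44696) = 1/47461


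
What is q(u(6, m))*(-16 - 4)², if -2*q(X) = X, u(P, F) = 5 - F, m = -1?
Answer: -1200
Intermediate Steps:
q(X) = -X/2
q(u(6, m))*(-16 - 4)² = (-(5 - 1*(-1))/2)*(-16 - 4)² = -(5 + 1)/2*(-20)² = -½*6*400 = -3*400 = -1200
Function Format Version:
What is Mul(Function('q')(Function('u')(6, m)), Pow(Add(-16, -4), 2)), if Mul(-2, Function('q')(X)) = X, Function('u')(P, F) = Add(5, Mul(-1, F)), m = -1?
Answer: -1200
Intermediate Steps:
Function('q')(X) = Mul(Rational(-1, 2), X)
Mul(Function('q')(Function('u')(6, m)), Pow(Add(-16, -4), 2)) = Mul(Mul(Rational(-1, 2), Add(5, Mul(-1, -1))), Pow(Add(-16, -4), 2)) = Mul(Mul(Rational(-1, 2), Add(5, 1)), Pow(-20, 2)) = Mul(Mul(Rational(-1, 2), 6), 400) = Mul(-3, 400) = -1200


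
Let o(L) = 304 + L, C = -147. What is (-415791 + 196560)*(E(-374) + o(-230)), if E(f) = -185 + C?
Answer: 56561598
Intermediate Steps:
E(f) = -332 (E(f) = -185 - 147 = -332)
(-415791 + 196560)*(E(-374) + o(-230)) = (-415791 + 196560)*(-332 + (304 - 230)) = -219231*(-332 + 74) = -219231*(-258) = 56561598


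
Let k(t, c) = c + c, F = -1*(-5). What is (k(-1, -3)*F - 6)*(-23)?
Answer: 828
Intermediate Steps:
F = 5
k(t, c) = 2*c
(k(-1, -3)*F - 6)*(-23) = ((2*(-3))*5 - 6)*(-23) = (-6*5 - 6)*(-23) = (-30 - 6)*(-23) = -36*(-23) = 828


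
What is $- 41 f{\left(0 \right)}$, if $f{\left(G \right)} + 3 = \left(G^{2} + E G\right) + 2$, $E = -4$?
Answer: $41$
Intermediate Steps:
$f{\left(G \right)} = -1 + G^{2} - 4 G$ ($f{\left(G \right)} = -3 + \left(\left(G^{2} - 4 G\right) + 2\right) = -3 + \left(2 + G^{2} - 4 G\right) = -1 + G^{2} - 4 G$)
$- 41 f{\left(0 \right)} = - 41 \left(-1 + 0^{2} - 0\right) = - 41 \left(-1 + 0 + 0\right) = \left(-41\right) \left(-1\right) = 41$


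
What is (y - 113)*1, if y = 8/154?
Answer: -8697/77 ≈ -112.95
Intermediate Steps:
y = 4/77 (y = 8*(1/154) = 4/77 ≈ 0.051948)
(y - 113)*1 = (4/77 - 113)*1 = -8697/77*1 = -8697/77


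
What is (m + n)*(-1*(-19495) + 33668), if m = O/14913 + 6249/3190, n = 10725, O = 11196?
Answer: 274054538614599/480530 ≈ 5.7032e+8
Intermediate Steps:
m = 14322953/5285830 (m = 11196/14913 + 6249/3190 = 11196*(1/14913) + 6249*(1/3190) = 1244/1657 + 6249/3190 = 14322953/5285830 ≈ 2.7097)
(m + n)*(-1*(-19495) + 33668) = (14322953/5285830 + 10725)*(-1*(-19495) + 33668) = 56704849703*(19495 + 33668)/5285830 = (56704849703/5285830)*53163 = 274054538614599/480530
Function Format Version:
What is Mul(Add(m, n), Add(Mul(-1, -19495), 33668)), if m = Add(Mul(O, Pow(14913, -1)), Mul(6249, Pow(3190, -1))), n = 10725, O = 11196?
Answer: Rational(274054538614599, 480530) ≈ 5.7032e+8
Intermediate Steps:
m = Rational(14322953, 5285830) (m = Add(Mul(11196, Pow(14913, -1)), Mul(6249, Pow(3190, -1))) = Add(Mul(11196, Rational(1, 14913)), Mul(6249, Rational(1, 3190))) = Add(Rational(1244, 1657), Rational(6249, 3190)) = Rational(14322953, 5285830) ≈ 2.7097)
Mul(Add(m, n), Add(Mul(-1, -19495), 33668)) = Mul(Add(Rational(14322953, 5285830), 10725), Add(Mul(-1, -19495), 33668)) = Mul(Rational(56704849703, 5285830), Add(19495, 33668)) = Mul(Rational(56704849703, 5285830), 53163) = Rational(274054538614599, 480530)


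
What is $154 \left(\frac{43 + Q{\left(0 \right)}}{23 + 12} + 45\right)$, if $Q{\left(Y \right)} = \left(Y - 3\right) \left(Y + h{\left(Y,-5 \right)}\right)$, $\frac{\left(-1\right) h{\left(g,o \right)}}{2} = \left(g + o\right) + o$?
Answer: $\frac{34276}{5} \approx 6855.2$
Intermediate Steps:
$h{\left(g,o \right)} = - 4 o - 2 g$ ($h{\left(g,o \right)} = - 2 \left(\left(g + o\right) + o\right) = - 2 \left(g + 2 o\right) = - 4 o - 2 g$)
$Q{\left(Y \right)} = \left(-3 + Y\right) \left(20 - Y\right)$ ($Q{\left(Y \right)} = \left(Y - 3\right) \left(Y - \left(-20 + 2 Y\right)\right) = \left(-3 + Y\right) \left(Y - \left(-20 + 2 Y\right)\right) = \left(-3 + Y\right) \left(20 - Y\right)$)
$154 \left(\frac{43 + Q{\left(0 \right)}}{23 + 12} + 45\right) = 154 \left(\frac{43 - 60}{23 + 12} + 45\right) = 154 \left(\frac{43 - 60}{35} + 45\right) = 154 \left(\left(43 + \left(-60 + 0 + 0\right)\right) \frac{1}{35} + 45\right) = 154 \left(\left(43 - 60\right) \frac{1}{35} + 45\right) = 154 \left(\left(-17\right) \frac{1}{35} + 45\right) = 154 \left(- \frac{17}{35} + 45\right) = 154 \cdot \frac{1558}{35} = \frac{34276}{5}$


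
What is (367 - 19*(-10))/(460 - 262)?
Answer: 557/198 ≈ 2.8131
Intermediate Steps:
(367 - 19*(-10))/(460 - 262) = (367 + 190)/198 = 557*(1/198) = 557/198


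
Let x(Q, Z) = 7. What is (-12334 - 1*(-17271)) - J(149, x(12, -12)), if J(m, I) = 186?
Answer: 4751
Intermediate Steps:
(-12334 - 1*(-17271)) - J(149, x(12, -12)) = (-12334 - 1*(-17271)) - 1*186 = (-12334 + 17271) - 186 = 4937 - 186 = 4751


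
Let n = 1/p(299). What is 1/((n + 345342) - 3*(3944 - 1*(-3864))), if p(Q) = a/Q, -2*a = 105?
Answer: 105/33800792 ≈ 3.1064e-6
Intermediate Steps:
a = -105/2 (a = -½*105 = -105/2 ≈ -52.500)
p(Q) = -105/(2*Q)
n = -598/105 (n = 1/(-105/2/299) = 1/(-105/2*1/299) = 1/(-105/598) = -598/105 ≈ -5.6952)
1/((n + 345342) - 3*(3944 - 1*(-3864))) = 1/((-598/105 + 345342) - 3*(3944 - 1*(-3864))) = 1/(36260312/105 - 3*(3944 + 3864)) = 1/(36260312/105 - 3*7808) = 1/(36260312/105 - 23424) = 1/(33800792/105) = 105/33800792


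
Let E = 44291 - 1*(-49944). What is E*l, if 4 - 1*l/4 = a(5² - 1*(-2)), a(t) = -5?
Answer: 3392460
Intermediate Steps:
E = 94235 (E = 44291 + 49944 = 94235)
l = 36 (l = 16 - 4*(-5) = 16 + 20 = 36)
E*l = 94235*36 = 3392460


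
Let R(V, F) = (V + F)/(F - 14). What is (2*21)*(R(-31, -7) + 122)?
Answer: 5200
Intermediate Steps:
R(V, F) = (F + V)/(-14 + F)
(2*21)*(R(-31, -7) + 122) = (2*21)*((-7 - 31)/(-14 - 7) + 122) = 42*(-38/(-21) + 122) = 42*(-1/21*(-38) + 122) = 42*(38/21 + 122) = 42*(2600/21) = 5200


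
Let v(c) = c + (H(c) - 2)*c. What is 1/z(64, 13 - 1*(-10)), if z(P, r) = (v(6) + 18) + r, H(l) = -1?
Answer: 1/29 ≈ 0.034483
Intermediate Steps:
v(c) = -2*c (v(c) = c + (-1 - 2)*c = c - 3*c = -2*c)
z(P, r) = 6 + r (z(P, r) = (-2*6 + 18) + r = (-12 + 18) + r = 6 + r)
1/z(64, 13 - 1*(-10)) = 1/(6 + (13 - 1*(-10))) = 1/(6 + (13 + 10)) = 1/(6 + 23) = 1/29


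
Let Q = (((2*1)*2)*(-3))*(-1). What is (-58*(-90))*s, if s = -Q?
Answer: -62640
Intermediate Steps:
Q = 12 (Q = ((2*2)*(-3))*(-1) = (4*(-3))*(-1) = -12*(-1) = 12)
s = -12 (s = -1*12 = -12)
(-58*(-90))*s = -58*(-90)*(-12) = 5220*(-12) = -62640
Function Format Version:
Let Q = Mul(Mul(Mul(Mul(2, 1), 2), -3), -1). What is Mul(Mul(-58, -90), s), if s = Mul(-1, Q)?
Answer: -62640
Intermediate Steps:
Q = 12 (Q = Mul(Mul(Mul(2, 2), -3), -1) = Mul(Mul(4, -3), -1) = Mul(-12, -1) = 12)
s = -12 (s = Mul(-1, 12) = -12)
Mul(Mul(-58, -90), s) = Mul(Mul(-58, -90), -12) = Mul(5220, -12) = -62640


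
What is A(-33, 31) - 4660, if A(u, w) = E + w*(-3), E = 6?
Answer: -4747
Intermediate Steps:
A(u, w) = 6 - 3*w (A(u, w) = 6 + w*(-3) = 6 - 3*w)
A(-33, 31) - 4660 = (6 - 3*31) - 4660 = (6 - 93) - 4660 = -87 - 4660 = -4747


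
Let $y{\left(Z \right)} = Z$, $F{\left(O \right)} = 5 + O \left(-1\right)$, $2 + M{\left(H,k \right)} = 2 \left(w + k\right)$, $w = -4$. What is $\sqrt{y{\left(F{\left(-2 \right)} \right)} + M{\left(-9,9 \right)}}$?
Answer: $\sqrt{15} \approx 3.873$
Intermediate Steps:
$M{\left(H,k \right)} = -10 + 2 k$ ($M{\left(H,k \right)} = -2 + 2 \left(-4 + k\right) = -2 + \left(-8 + 2 k\right) = -10 + 2 k$)
$F{\left(O \right)} = 5 - O$
$\sqrt{y{\left(F{\left(-2 \right)} \right)} + M{\left(-9,9 \right)}} = \sqrt{\left(5 - -2\right) + \left(-10 + 2 \cdot 9\right)} = \sqrt{\left(5 + 2\right) + \left(-10 + 18\right)} = \sqrt{7 + 8} = \sqrt{15}$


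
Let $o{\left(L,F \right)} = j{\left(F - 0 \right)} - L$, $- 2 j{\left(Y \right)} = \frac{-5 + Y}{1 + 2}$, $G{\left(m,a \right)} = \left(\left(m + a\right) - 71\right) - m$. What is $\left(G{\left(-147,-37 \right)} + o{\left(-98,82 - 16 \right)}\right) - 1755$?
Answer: $- \frac{10651}{6} \approx -1775.2$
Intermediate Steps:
$G{\left(m,a \right)} = -71 + a$ ($G{\left(m,a \right)} = \left(\left(a + m\right) - 71\right) - m = \left(-71 + a + m\right) - m = -71 + a$)
$j{\left(Y \right)} = \frac{5}{6} - \frac{Y}{6}$ ($j{\left(Y \right)} = - \frac{\left(-5 + Y\right) \frac{1}{1 + 2}}{2} = - \frac{\left(-5 + Y\right) \frac{1}{3}}{2} = - \frac{- \frac{5}{3} + \frac{Y}{3}}{2} = \frac{5}{6} - \frac{Y}{6}$)
$o{\left(L,F \right)} = \frac{5}{6} - L - \frac{F}{6}$ ($o{\left(L,F \right)} = \left(\frac{5}{6} - \frac{F - 0}{6}\right) - L = \left(\frac{5}{6} - \frac{F + 0}{6}\right) - L = \left(\frac{5}{6} - \frac{F}{6}\right) - L = \frac{5}{6} - L - \frac{F}{6}$)
$\left(G{\left(-147,-37 \right)} + o{\left(-98,82 - 16 \right)}\right) - 1755 = \left(\left(-71 - 37\right) - \left(- \frac{593}{6} + \frac{82 - 16}{6}\right)\right) - 1755 = \left(-108 + \left(\frac{5}{6} + 98 - \frac{82 - 16}{6}\right)\right) - 1755 = \left(-108 + \left(\frac{5}{6} + 98 - 11\right)\right) - 1755 = \left(-108 + \frac{527}{6}\right) - 1755 = - \frac{121}{6} - 1755 = - \frac{10651}{6}$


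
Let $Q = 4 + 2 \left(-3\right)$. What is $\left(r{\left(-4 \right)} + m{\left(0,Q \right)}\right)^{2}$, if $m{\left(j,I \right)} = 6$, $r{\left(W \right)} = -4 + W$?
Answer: $4$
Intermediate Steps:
$Q = -2$ ($Q = 4 - 6 = -2$)
$\left(r{\left(-4 \right)} + m{\left(0,Q \right)}\right)^{2} = \left(\left(-4 - 4\right) + 6\right)^{2} = \left(-8 + 6\right)^{2} = \left(-2\right)^{2} = 4$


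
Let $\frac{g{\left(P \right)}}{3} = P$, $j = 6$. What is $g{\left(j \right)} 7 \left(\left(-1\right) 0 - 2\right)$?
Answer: $-252$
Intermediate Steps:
$g{\left(P \right)} = 3 P$
$g{\left(j \right)} 7 \left(\left(-1\right) 0 - 2\right) = 3 \cdot 6 \cdot 7 \left(\left(-1\right) 0 - 2\right) = 18 \cdot 7 \left(0 - 2\right) = 126 \left(-2\right) = -252$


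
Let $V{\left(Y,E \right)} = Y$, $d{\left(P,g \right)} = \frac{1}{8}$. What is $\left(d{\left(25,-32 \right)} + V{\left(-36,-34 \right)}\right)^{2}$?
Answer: $\frac{82369}{64} \approx 1287.0$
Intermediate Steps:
$d{\left(P,g \right)} = \frac{1}{8}$
$\left(d{\left(25,-32 \right)} + V{\left(-36,-34 \right)}\right)^{2} = \left(\frac{1}{8} - 36\right)^{2} = \left(- \frac{287}{8}\right)^{2} = \frac{82369}{64}$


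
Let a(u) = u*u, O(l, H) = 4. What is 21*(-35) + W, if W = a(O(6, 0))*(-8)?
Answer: -863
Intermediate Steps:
a(u) = u²
W = -128 (W = 4²*(-8) = 16*(-8) = -128)
21*(-35) + W = 21*(-35) - 128 = -735 - 128 = -863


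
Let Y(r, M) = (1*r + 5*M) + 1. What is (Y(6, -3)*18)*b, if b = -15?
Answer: 2160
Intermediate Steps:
Y(r, M) = 1 + r + 5*M (Y(r, M) = (r + 5*M) + 1 = 1 + r + 5*M)
(Y(6, -3)*18)*b = ((1 + 6 + 5*(-3))*18)*(-15) = ((1 + 6 - 15)*18)*(-15) = -8*18*(-15) = -144*(-15) = 2160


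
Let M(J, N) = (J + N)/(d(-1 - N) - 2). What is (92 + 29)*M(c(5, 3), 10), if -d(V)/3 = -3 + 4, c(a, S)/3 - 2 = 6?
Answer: -4114/5 ≈ -822.80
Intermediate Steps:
c(a, S) = 24 (c(a, S) = 6 + 3*6 = 6 + 18 = 24)
d(V) = -3 (d(V) = -3*(-3 + 4) = -3*1 = -3)
M(J, N) = -J/5 - N/5 (M(J, N) = (J + N)/(-3 - 2) = (J + N)/(-5) = (J + N)*(-⅕) = -J/5 - N/5)
(92 + 29)*M(c(5, 3), 10) = (92 + 29)*(-⅕*24 - ⅕*10) = 121*(-24/5 - 2) = 121*(-34/5) = -4114/5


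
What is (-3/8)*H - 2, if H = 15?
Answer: -61/8 ≈ -7.6250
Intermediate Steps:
(-3/8)*H - 2 = -3/8*15 - 2 = -45/8 - 2 = -61/8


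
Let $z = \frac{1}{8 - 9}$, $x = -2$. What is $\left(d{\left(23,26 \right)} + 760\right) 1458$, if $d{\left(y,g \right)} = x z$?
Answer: $1110996$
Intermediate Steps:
$z = -1$ ($z = \frac{1}{-1} = -1$)
$d{\left(y,g \right)} = 2$ ($d{\left(y,g \right)} = \left(-2\right) \left(-1\right) = 2$)
$\left(d{\left(23,26 \right)} + 760\right) 1458 = \left(2 + 760\right) 1458 = 762 \cdot 1458 = 1110996$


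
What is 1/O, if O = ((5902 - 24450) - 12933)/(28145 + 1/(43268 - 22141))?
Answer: -594619416/665099087 ≈ -0.89403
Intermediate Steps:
O = -665099087/594619416 (O = (-18548 - 12933)/(28145 + 1/21127) = -31481/(28145 + 1/21127) = -31481/594619416/21127 = -31481*21127/594619416 = -665099087/594619416 ≈ -1.1185)
1/O = 1/(-665099087/594619416) = -594619416/665099087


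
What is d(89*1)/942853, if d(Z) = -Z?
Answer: -89/942853 ≈ -9.4394e-5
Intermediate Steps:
d(89*1)/942853 = -89/942853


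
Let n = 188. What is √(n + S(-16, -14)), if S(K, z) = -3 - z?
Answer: √199 ≈ 14.107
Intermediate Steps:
√(n + S(-16, -14)) = √(188 + (-3 - 1*(-14))) = √(188 + (-3 + 14)) = √(188 + 11) = √199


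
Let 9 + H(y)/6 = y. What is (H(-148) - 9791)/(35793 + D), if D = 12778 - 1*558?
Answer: -10733/48013 ≈ -0.22354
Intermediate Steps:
D = 12220 (D = 12778 - 558 = 12220)
H(y) = -54 + 6*y
(H(-148) - 9791)/(35793 + D) = ((-54 + 6*(-148)) - 9791)/(35793 + 12220) = ((-54 - 888) - 9791)/48013 = (-942 - 9791)*(1/48013) = -10733*1/48013 = -10733/48013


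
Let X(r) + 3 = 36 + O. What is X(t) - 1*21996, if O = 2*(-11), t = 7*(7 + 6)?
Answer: -21985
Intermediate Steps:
t = 91 (t = 7*13 = 91)
O = -22
X(r) = 11 (X(r) = -3 + (36 - 22) = -3 + 14 = 11)
X(t) - 1*21996 = 11 - 1*21996 = 11 - 21996 = -21985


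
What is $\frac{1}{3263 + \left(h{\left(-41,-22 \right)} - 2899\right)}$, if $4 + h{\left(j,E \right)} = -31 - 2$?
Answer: $\frac{1}{327} \approx 0.0030581$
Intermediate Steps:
$h{\left(j,E \right)} = -37$ ($h{\left(j,E \right)} = -4 - 33 = -37$)
$\frac{1}{3263 + \left(h{\left(-41,-22 \right)} - 2899\right)} = \frac{1}{3263 - 2936} = \frac{1}{327}$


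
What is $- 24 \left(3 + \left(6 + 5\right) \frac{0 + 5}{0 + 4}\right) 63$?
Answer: $-25326$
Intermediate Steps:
$- 24 \left(3 + \left(6 + 5\right) \frac{0 + 5}{0 + 4}\right) 63 = - 24 \left(3 + 11 \cdot \frac{5}{4}\right) 63 = - 24 \left(3 + \frac{55}{4}\right) 63 = \left(-24\right) \frac{67}{4} \cdot 63 = \left(-402\right) 63 = -25326$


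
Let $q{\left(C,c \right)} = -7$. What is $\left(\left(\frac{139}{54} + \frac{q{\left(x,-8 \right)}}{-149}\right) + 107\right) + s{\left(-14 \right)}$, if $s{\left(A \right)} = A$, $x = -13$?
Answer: $\frac{769367}{8046} \approx 95.621$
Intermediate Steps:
$\left(\left(\frac{139}{54} + \frac{q{\left(x,-8 \right)}}{-149}\right) + 107\right) + s{\left(-14 \right)} = \left(\left(\frac{139}{54} - \frac{7}{-149}\right) + 107\right) - 14 = \left(\left(139 \cdot \frac{1}{54} - - \frac{7}{149}\right) + 107\right) - 14 = \left(\left(\frac{139}{54} + \frac{7}{149}\right) + 107\right) - 14 = \left(\frac{21089}{8046} + 107\right) - 14 = \frac{882011}{8046} - 14 = \frac{769367}{8046}$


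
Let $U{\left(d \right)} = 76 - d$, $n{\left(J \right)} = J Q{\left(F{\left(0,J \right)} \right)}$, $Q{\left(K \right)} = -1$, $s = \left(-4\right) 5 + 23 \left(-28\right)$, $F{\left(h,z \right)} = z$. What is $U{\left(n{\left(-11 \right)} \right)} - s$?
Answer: $729$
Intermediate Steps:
$s = -664$ ($s = -20 - 644 = -664$)
$n{\left(J \right)} = - J$ ($n{\left(J \right)} = J \left(-1\right) = - J$)
$U{\left(n{\left(-11 \right)} \right)} - s = \left(76 - \left(-1\right) \left(-11\right)\right) - -664 = \left(76 - 11\right) + 664 = 65 + 664 = 729$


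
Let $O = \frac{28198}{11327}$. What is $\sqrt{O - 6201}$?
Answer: $\frac{19 i \sqrt{2202976903}}{11327} \approx 78.731 i$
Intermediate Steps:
$O = \frac{28198}{11327}$ ($O = 28198 \cdot \frac{1}{11327} = \frac{28198}{11327} \approx 2.4894$)
$\sqrt{O - 6201} = \sqrt{\frac{28198}{11327} - 6201} = \sqrt{- \frac{70210529}{11327}} = \frac{19 i \sqrt{2202976903}}{11327}$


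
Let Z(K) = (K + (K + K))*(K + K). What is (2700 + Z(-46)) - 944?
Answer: 14452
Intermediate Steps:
Z(K) = 6*K**2 (Z(K) = (K + 2*K)*(2*K) = (3*K)*(2*K) = 6*K**2)
(2700 + Z(-46)) - 944 = (2700 + 6*(-46)**2) - 944 = (2700 + 6*2116) - 944 = (2700 + 12696) - 944 = 15396 - 944 = 14452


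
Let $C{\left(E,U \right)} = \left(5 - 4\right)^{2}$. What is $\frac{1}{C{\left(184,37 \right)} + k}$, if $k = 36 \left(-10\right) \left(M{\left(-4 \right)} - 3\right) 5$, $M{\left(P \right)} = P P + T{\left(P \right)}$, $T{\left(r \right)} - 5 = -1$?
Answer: $- \frac{1}{30599} \approx -3.2681 \cdot 10^{-5}$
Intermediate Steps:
$T{\left(r \right)} = 4$ ($T{\left(r \right)} = 5 - 1 = 4$)
$M{\left(P \right)} = 4 + P^{2}$ ($M{\left(P \right)} = P P + 4 = P^{2} + 4 = 4 + P^{2}$)
$C{\left(E,U \right)} = 1$ ($C{\left(E,U \right)} = 1^{2} = 1$)
$k = -30600$ ($k = 36 \left(-10\right) \left(\left(4 + \left(-4\right)^{2}\right) - 3\right) 5 = - 360 \left(\left(4 + 16\right) - 3\right) 5 = - 360 \left(20 - 3\right) 5 = - 360 \cdot 17 \cdot 5 = \left(-360\right) 85 = -30600$)
$\frac{1}{C{\left(184,37 \right)} + k} = \frac{1}{1 - 30600} = \frac{1}{-30599} = - \frac{1}{30599}$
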